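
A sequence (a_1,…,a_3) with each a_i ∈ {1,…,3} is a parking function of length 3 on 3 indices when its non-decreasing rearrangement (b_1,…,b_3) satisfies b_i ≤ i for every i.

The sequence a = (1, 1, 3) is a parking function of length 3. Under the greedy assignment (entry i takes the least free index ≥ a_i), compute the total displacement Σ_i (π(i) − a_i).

Σπ = 3·4/2 = 6 (π permutes [3]); Σa = 1+1+3 = 5; disp = 6−5 = 1.

1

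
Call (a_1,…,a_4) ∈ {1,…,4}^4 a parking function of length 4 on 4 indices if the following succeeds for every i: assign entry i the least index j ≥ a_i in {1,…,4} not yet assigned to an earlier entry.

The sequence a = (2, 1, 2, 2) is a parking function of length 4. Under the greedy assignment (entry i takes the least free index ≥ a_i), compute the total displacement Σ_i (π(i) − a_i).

Σπ(i) = 1+…+4 = 10; Σa = 2+1+2+2 = 7; disp = 10−7 = 3.

3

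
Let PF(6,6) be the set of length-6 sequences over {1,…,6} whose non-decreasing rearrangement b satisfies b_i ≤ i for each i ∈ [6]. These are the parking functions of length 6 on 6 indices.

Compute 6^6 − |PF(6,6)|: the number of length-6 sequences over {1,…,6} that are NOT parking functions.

Count = (6+1−6)·(6+1)^{6−1} = 1×16807 = 16807
E.g. (4,5,6,5,3,5) → sorted (3,4,5,5,5,6): b_1=3>1, not a PF.
Total 46656; non-PF = 46656−16807 = 29849

29849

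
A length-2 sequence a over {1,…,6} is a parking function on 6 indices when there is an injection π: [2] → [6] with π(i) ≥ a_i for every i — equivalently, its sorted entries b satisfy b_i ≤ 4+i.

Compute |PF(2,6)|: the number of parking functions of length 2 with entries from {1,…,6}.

|PF| = (6+1−2)·(6+1)^{2−1} = 5×7 = 35 (Konheim–Weiss)
Check (4,4) → sorted (4,4): b_i ≤ 4+i ∀i, a PF.

35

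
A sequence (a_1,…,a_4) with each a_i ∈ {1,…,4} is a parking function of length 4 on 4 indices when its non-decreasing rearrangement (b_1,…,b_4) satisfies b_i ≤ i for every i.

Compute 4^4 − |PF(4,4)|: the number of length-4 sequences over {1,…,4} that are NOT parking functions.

131

|PF(4,4)| = (5−4)·5^(4−1) = 1 · 125 = 125 (Konheim–Weiss)
One tuple (4,3,4,4) → sorted (3,4,4,4): b_1=3>1, not a PF.
So 256 − 125 = 131 fail.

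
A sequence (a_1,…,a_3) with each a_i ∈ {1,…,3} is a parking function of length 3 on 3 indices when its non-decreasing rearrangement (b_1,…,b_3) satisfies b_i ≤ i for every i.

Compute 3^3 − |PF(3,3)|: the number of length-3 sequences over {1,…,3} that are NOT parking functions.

11

|PF| = 1·4^2 = 1×16 = 16 [KW]
Example (3,3,3) → sorted (3,3,3): b_1=3>1, not a PF.
Total 27; non-PF = 27−16 = 11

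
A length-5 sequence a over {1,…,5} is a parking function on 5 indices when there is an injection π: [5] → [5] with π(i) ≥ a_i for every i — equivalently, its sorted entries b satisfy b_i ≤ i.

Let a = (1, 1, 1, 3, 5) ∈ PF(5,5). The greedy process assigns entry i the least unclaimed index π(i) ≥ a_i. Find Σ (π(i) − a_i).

4

Σπ = 15 ({1..5} each once); Σa = 1+1+1+3+5 = 11; disp = 15−11 = 4.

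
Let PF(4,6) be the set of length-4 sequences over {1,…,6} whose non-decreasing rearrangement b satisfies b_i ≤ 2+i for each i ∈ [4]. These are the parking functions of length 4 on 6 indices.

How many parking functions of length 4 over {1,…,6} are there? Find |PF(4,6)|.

1029

|PF(4,6)| = (7−4)·7^(4−1) = 3 · 343 = 1029 (Pollak)
E.g. (6,2,5,4) → sorted (2,4,5,6): b_i ≤ 2+i ∀i, a PF.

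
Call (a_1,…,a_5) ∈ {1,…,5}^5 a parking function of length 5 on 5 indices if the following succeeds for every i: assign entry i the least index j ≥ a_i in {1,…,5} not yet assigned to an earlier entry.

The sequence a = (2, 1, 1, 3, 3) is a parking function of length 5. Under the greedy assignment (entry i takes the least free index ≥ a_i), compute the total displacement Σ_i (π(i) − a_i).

Σπ(i) = 1+…+5 = 15; Σa = 2+1+1+3+3 = 10; disp = 15−10 = 5.

5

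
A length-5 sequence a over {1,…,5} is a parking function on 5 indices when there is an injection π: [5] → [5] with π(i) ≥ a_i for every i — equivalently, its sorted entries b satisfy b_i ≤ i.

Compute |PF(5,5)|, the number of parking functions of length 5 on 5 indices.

Count = (6−5)·6^(5−1) = 1×1296 = 1296 (Pollak)
Example (2,4,3,1,1) → sorted (1,1,2,3,4): b_i ≤ i ∀i, a PF.

1296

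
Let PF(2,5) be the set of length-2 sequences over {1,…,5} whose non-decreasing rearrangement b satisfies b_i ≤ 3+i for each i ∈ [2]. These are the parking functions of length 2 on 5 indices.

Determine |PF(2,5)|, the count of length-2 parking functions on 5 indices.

24

Count = 4·6^1 = 4 · 6 = 24
Example (4,5) → sorted (4,5): b_i ≤ 3+i ∀i, a PF.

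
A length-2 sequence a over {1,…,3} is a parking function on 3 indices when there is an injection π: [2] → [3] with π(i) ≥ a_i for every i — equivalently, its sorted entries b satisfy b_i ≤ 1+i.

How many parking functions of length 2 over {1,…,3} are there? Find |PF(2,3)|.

8

|PF(2,3)| = (3+1−2)·(3+1)^{2−1} = 2 · 4 = 8 (Konheim–Weiss)
E.g. (1,3) → sorted (1,3): b_i ≤ 1+i ∀i, a PF.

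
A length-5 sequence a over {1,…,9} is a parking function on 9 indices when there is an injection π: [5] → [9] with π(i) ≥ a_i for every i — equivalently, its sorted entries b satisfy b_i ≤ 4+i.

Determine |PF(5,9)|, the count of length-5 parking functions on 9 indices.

50000

|PF(5,9)| = (10−5)·10^(5−1) = 5×10000 = 50000 (Konheim–Weiss)
One tuple (8,4,8,7,4) → sorted (4,4,7,8,8): b_i ≤ 4+i ∀i, a PF.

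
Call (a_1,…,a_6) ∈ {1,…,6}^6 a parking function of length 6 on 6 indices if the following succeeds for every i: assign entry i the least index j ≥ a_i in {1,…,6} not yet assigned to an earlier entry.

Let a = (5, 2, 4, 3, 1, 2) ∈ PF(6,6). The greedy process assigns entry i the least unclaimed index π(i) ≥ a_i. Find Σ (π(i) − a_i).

Σπ = 21 ({1..6} each once); Σa = 5+2+4+3+1+2 = 17; disp = 21−17 = 4.

4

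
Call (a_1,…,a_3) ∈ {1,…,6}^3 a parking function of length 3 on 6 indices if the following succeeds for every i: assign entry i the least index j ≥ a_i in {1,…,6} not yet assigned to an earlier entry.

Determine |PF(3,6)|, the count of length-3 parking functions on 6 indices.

Count = (7−3)·7^(3−1) = 4·49 = 196 (Pollak)
One tuple (5,1,6) → sorted (1,5,6): b_i ≤ 3+i ∀i, a PF.

196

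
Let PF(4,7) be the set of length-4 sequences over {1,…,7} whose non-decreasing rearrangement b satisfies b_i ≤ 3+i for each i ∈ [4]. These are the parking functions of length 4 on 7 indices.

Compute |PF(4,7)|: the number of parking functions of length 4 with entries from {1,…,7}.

Count = (7+1−4)·(7+1)^{4−1} = 4×512 = 2048 [KW]
Example (1,4,7,6) → sorted (1,4,6,7): b_i ≤ 3+i ∀i, a PF.

2048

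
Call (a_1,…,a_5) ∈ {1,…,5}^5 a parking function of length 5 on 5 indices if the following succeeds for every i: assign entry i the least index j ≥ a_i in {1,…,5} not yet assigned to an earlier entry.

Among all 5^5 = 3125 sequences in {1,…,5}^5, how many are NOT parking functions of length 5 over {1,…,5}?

1829

Count = (6−5)·6^(5−1) = 1·1296 = 1296 (Pollak)
Check (5,3,5,5,5) → sorted (3,5,5,5,5): b_1=3>1, not a PF.
So 3125 − 1296 = 1829 fail.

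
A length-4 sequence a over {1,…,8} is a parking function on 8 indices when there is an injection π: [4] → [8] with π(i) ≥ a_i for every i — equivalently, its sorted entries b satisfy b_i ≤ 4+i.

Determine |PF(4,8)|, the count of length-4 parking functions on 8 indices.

3645

|PF(4,8)| = (8−4+1)·(8+1)^(4−1) = 5·729 = 3645
E.g. (3,2,2,1) → sorted (1,2,2,3): b_i ≤ 4+i ∀i, a PF.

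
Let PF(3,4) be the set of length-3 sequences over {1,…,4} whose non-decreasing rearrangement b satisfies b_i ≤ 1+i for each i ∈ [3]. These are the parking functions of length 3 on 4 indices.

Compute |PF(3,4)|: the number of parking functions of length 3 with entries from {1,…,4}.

50

Count = (5−3)·5^(3−1) = 2·25 = 50 (Pollak)
E.g. (4,3,2) → sorted (2,3,4): b_i ≤ 1+i ∀i, a PF.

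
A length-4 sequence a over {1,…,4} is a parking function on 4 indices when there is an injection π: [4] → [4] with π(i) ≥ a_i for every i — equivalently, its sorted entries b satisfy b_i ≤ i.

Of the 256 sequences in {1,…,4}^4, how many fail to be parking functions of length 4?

131

|PF(4,4)| = (4+1−4)·(4+1)^{4−1} = 1×125 = 125 (Konheim–Weiss)
Check (2,4,4,1) → sorted (1,2,4,4): b_3=4>3, not a PF.
Total 256; non-PF = 256−125 = 131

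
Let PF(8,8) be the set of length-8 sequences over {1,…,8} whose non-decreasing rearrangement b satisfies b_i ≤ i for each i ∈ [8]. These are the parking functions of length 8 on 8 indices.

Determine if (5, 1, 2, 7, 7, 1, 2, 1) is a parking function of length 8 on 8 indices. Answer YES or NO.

YES

Sorted: b = (1, 1, 1, 2, 2, 5, 7, 7).
  b_1=1 ≤ 1
  b_2=1 ≤ 2
  b_3=1 ≤ 3
  b_4=2 ≤ 4
  b_5=2 ≤ 5
  b_6=5 ≤ 6
  b_7=7 ≤ 7
  b_8=7 ≤ 8
All bounds hold ⇒ YES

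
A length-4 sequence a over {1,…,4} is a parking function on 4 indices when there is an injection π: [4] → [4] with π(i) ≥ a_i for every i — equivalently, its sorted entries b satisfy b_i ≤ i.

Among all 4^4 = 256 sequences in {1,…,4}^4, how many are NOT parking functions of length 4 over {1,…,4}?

131

|PF| = (5−4)·5^(4−1) = 1×125 = 125 [KW]
One tuple (4,4,4,1) → sorted (1,4,4,4): b_2=4>2, not a PF.
So 256 − 125 = 131 fail.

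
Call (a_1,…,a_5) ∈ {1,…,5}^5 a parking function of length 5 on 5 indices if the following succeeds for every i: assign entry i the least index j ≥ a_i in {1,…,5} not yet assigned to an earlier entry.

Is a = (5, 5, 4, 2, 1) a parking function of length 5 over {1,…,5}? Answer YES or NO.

NO

Order a: b = (1, 2, 4, 5, 5).
  b_1=1 ≤ 1
  b_2=2 ≤ 2
  b_3=4 > 3
  fails at i=3 ⇒ NO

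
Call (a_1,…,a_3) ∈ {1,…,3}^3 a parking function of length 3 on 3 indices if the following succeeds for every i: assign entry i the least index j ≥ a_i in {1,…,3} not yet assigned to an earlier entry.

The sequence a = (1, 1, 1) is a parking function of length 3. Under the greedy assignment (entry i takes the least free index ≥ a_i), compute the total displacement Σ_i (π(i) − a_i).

Σπ(i) = 1+…+3 = 6; Σa = 1+1+1 = 3; disp = 6−3 = 3.

3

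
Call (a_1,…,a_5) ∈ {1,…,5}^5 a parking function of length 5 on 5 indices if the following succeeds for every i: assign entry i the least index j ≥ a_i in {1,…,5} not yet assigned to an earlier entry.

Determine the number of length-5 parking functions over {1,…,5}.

Count = (5−5+1)·(5+1)^(5−1) = 1·1296 = 1296 (Konheim–Weiss)
E.g. (2,4,1,5,1) → sorted (1,1,2,4,5): b_i ≤ i ∀i, a PF.

1296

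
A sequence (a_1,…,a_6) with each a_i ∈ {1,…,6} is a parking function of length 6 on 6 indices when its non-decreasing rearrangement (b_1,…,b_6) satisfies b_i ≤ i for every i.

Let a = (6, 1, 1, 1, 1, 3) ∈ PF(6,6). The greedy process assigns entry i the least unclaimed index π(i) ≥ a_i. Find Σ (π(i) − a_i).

Σπ = 6·7/2 = 21 (π permutes [6]); Σa = 6+1+1+1+1+3 = 13; disp = 21−13 = 8.

8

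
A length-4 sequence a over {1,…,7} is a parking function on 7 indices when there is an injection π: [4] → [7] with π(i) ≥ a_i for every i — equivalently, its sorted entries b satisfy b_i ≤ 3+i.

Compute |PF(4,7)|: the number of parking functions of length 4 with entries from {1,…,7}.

|PF| = 4·8^3 = 4·512 = 2048
Example (5,2,6,7) → sorted (2,5,6,7): b_i ≤ 3+i ∀i, a PF.

2048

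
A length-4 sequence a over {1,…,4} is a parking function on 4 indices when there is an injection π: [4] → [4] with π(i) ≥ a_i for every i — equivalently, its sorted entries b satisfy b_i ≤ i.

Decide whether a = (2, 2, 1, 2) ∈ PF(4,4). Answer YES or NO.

YES

Sorted: b = (1, 2, 2, 2).
  b_1=1 ≤ 1
  b_2=2 ≤ 2
  b_3=2 ≤ 3
  b_4=2 ≤ 4
All bounds hold ⇒ YES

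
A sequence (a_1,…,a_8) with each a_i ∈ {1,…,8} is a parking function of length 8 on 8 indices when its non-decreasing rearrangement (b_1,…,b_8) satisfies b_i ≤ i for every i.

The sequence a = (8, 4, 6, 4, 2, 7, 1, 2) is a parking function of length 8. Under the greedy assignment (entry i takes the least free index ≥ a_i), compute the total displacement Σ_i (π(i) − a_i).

Σπ = 36 ({1..8} each once); Σa = 8+4+6+4+2+7+1+2 = 34; disp = 36−34 = 2.

2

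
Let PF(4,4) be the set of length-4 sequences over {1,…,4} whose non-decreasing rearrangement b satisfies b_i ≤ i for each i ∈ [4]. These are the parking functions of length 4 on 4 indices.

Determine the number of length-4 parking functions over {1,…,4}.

125

|PF| = 1·5^3 = 1 · 125 = 125 [KW]
E.g. (1,1,4,2) → sorted (1,1,2,4): b_i ≤ i ∀i, a PF.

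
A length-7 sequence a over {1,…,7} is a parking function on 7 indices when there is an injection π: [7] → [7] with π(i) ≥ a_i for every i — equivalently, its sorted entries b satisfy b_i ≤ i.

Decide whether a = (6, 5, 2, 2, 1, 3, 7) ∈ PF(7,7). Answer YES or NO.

Rearranged: b = (1, 2, 2, 3, 5, 6, 7).
  b_1=1 ≤ 1
  b_2=2 ≤ 2
  b_3=2 ≤ 3
  b_4=3 ≤ 4
  b_5=5 ≤ 5
  b_6=6 ≤ 6
  b_7=7 ≤ 7
All bounds hold ⇒ YES

YES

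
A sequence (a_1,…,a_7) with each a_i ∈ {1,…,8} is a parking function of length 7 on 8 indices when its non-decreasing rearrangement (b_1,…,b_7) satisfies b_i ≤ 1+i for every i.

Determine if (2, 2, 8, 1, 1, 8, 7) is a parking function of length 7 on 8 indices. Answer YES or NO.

Rearranged: b = (1, 1, 2, 2, 7, 8, 8).
  b_1=1 ≤ 2
  b_2=1 ≤ 3
  b_3=2 ≤ 4
  b_4=2 ≤ 5
  b_5=7 > 6
  fails at i=5 ⇒ NO

NO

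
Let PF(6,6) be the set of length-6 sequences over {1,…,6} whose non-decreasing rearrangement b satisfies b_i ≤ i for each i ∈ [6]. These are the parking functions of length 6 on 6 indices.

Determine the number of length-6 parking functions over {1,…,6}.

16807

|PF| = (7−6)·7^(6−1) = 1·16807 = 16807 [KW]
One tuple (3,2,5,1,1,4) → sorted (1,1,2,3,4,5): b_i ≤ i ∀i, a PF.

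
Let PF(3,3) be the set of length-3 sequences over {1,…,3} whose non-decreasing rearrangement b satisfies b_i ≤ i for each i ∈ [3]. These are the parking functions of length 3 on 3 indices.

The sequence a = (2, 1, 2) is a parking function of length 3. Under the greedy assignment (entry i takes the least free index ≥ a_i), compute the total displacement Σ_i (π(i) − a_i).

Σπ = 3·4/2 = 6 (π permutes [3]); Σa = 2+1+2 = 5; disp = 6−5 = 1.

1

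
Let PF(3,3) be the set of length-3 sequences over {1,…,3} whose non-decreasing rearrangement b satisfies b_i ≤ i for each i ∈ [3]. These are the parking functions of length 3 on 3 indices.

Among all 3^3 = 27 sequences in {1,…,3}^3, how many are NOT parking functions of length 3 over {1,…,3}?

11

#PF = (3−3+1)·(3+1)^(3−1) = 1·16 = 16 (Konheim–Weiss)
E.g. (2,2,2) → sorted (2,2,2): b_1=2>1, not a PF.
Total 27; non-PF = 27−16 = 11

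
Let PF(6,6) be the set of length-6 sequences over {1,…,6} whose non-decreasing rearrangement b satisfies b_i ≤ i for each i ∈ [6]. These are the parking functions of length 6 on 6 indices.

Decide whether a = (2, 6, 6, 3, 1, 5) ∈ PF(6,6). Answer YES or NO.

NO

Sorted: b = (1, 2, 3, 5, 6, 6).
  b_1=1 ≤ 1
  b_2=2 ≤ 2
  b_3=3 ≤ 3
  b_4=5 > 4
  fails at i=4 ⇒ NO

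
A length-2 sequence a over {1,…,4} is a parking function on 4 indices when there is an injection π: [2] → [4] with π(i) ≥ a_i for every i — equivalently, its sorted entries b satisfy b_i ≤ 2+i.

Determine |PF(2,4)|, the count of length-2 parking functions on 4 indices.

|PF| = (4+1−2)·(4+1)^{2−1} = 3×5 = 15
One tuple (1,3) → sorted (1,3): b_i ≤ 2+i ∀i, a PF.

15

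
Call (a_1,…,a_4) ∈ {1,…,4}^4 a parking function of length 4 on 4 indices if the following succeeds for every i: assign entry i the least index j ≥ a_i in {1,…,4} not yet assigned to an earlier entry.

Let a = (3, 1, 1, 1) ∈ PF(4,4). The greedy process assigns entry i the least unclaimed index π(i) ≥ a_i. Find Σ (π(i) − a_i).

4

Σπ = 4·5/2 = 10 (π permutes [4]); Σa = 3+1+1+1 = 6; disp = 10−6 = 4.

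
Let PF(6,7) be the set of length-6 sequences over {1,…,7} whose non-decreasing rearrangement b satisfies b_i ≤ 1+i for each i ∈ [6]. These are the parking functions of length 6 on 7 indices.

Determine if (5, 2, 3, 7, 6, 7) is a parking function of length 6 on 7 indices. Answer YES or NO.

NO

Rearranged: b = (2, 3, 5, 6, 7, 7).
  b_1=2 ≤ 2
  b_2=3 ≤ 3
  b_3=5 > 4
  fails at i=3 ⇒ NO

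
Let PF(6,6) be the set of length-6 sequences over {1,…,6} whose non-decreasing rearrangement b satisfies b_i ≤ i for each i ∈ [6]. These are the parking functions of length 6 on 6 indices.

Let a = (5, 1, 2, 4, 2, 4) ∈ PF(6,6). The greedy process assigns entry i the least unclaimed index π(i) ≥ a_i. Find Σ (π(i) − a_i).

Σπ = 21 ({1..6} each once); Σa = 5+1+2+4+2+4 = 18; disp = 21−18 = 3.

3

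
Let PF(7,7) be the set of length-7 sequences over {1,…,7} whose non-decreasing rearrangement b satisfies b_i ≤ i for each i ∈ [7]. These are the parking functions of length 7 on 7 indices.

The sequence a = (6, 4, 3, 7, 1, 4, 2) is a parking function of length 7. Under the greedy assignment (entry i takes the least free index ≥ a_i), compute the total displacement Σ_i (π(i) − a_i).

Σπ(i) = 1+…+7 = 28; Σa = 6+4+3+7+1+4+2 = 27; disp = 28−27 = 1.

1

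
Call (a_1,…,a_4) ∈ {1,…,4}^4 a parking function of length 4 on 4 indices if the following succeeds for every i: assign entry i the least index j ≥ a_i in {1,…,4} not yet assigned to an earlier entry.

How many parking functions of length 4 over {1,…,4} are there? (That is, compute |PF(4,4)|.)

#PF = (4+1−4)·(4+1)^{4−1} = 1 · 125 = 125
Check (3,2,1,1) → sorted (1,1,2,3): b_i ≤ i ∀i, a PF.

125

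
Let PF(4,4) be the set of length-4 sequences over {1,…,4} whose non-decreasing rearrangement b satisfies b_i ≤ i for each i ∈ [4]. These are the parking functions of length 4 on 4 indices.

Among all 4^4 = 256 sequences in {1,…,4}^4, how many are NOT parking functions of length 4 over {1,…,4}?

#PF = 1·5^3 = 1 · 125 = 125 (Konheim–Weiss)
Example (4,3,4,3) → sorted (3,3,4,4): b_1=3>1, not a PF.
Total 256; non-PF = 256−125 = 131

131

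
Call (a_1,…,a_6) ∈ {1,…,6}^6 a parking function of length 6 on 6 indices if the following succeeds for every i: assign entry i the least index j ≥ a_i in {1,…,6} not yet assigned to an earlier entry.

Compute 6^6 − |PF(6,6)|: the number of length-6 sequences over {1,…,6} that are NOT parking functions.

29849

|PF| = (6−6+1)·(6+1)^(6−1) = 1 · 16807 = 16807 (Pollak)
Example (4,4,6,6,6,1) → sorted (1,4,4,6,6,6): b_2=4>2, not a PF.
So 46656 − 16807 = 29849 fail.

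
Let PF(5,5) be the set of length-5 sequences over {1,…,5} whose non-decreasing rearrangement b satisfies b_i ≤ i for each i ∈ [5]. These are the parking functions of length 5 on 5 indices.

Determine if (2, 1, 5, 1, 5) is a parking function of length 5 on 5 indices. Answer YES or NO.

NO

Sorted: b = (1, 1, 2, 5, 5).
  b_1=1 ≤ 1
  b_2=1 ≤ 2
  b_3=2 ≤ 3
  b_4=5 > 4
  fails at i=4 ⇒ NO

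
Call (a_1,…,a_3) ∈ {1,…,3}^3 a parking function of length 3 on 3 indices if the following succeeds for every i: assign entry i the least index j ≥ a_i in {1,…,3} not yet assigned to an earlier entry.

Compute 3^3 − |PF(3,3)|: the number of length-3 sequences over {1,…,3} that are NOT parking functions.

11

Count = 1·4^2 = 1 · 16 = 16 (Pollak)
E.g. (2,3,3) → sorted (2,3,3): b_1=2>1, not a PF.
So 27 − 16 = 11 fail.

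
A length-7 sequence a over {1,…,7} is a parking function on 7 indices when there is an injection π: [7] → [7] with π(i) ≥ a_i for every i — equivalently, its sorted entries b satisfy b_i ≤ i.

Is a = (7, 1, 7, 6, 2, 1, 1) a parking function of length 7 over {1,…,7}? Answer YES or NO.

NO

Rearranged: b = (1, 1, 1, 2, 6, 7, 7).
  b_1=1 ≤ 1
  b_2=1 ≤ 2
  b_3=1 ≤ 3
  b_4=2 ≤ 4
  b_5=6 > 5
  fails at i=5 ⇒ NO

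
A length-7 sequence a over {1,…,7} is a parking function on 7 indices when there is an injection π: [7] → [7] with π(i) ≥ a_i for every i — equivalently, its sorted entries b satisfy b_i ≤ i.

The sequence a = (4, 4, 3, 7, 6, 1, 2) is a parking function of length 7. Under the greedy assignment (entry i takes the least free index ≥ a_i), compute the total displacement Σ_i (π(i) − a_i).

Σπ(i) = 1+…+7 = 28; Σa = 4+4+3+7+6+1+2 = 27; disp = 28−27 = 1.

1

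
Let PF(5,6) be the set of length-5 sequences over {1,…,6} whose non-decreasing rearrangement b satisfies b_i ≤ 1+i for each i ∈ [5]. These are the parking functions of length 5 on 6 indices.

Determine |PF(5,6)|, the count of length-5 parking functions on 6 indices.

Count = (7−5)·7^(5−1) = 2·2401 = 4802 [KW]
Example (3,6,4,1,5) → sorted (1,3,4,5,6): b_i ≤ 1+i ∀i, a PF.

4802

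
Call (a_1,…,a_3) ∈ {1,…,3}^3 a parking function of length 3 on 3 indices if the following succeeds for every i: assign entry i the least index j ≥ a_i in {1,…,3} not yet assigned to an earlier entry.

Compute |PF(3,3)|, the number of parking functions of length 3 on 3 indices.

16

Count = (3+1−3)·(3+1)^{3−1} = 1·16 = 16 (Pollak)
One tuple (1,2,1) → sorted (1,1,2): b_i ≤ i ∀i, a PF.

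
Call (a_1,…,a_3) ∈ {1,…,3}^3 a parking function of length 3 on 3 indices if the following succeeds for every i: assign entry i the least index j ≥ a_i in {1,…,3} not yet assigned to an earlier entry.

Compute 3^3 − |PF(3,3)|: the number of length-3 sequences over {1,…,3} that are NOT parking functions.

11

#PF = (3−3+1)·(3+1)^(3−1) = 1 · 16 = 16 (Pollak)
Check (3,3,3) → sorted (3,3,3): b_1=3>1, not a PF.
Total 27; non-PF = 27−16 = 11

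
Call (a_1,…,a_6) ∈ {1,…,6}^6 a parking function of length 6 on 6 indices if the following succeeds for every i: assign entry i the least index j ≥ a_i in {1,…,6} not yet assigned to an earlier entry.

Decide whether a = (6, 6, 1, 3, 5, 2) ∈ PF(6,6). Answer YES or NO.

Sorted: b = (1, 2, 3, 5, 6, 6).
  b_1=1 ≤ 1
  b_2=2 ≤ 2
  b_3=3 ≤ 3
  b_4=5 > 4
  fails at i=4 ⇒ NO

NO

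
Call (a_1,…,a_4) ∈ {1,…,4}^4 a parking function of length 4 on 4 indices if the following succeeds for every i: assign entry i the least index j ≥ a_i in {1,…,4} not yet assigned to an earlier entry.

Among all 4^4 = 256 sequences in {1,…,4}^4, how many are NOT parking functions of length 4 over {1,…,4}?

|PF(4,4)| = (5−4)·5^(4−1) = 1 · 125 = 125 [KW]
Check (2,3,4,3) → sorted (2,3,3,4): b_1=2>1, not a PF.
Total 256; non-PF = 256−125 = 131

131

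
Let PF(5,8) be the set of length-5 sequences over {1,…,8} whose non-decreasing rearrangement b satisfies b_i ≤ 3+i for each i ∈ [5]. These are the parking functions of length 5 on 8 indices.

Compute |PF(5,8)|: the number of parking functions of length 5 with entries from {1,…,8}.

26244

Count = 4·9^4 = 4·6561 = 26244 (Pollak)
Example (2,1,3,4,8) → sorted (1,2,3,4,8): b_i ≤ 3+i ∀i, a PF.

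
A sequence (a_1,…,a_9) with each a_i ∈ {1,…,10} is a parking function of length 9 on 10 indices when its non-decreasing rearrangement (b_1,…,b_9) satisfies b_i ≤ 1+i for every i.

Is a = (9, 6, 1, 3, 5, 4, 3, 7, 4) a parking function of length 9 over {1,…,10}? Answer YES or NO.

YES

Rearranged: b = (1, 3, 3, 4, 4, 5, 6, 7, 9).
  b_1=1 ≤ 2
  b_2=3 ≤ 3
  b_3=3 ≤ 4
  b_4=4 ≤ 5
  b_5=4 ≤ 6
  b_6=5 ≤ 7
  b_7=6 ≤ 8
  b_8=7 ≤ 9
  b_9=9 ≤ 10
All bounds hold ⇒ YES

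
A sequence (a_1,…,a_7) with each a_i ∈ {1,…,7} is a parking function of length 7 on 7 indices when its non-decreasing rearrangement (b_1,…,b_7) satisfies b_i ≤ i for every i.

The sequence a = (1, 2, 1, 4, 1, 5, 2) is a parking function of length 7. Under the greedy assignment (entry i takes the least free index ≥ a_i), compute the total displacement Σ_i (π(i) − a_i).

12

Σπ = 28 ({1..7} each once); Σa = 1+2+1+4+1+5+2 = 16; disp = 28−16 = 12.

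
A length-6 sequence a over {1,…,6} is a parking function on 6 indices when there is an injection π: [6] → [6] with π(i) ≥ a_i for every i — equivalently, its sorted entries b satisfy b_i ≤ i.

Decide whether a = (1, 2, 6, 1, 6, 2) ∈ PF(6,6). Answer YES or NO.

Rearranged: b = (1, 1, 2, 2, 6, 6).
  b_1=1 ≤ 1
  b_2=1 ≤ 2
  b_3=2 ≤ 3
  b_4=2 ≤ 4
  b_5=6 > 5
  fails at i=5 ⇒ NO

NO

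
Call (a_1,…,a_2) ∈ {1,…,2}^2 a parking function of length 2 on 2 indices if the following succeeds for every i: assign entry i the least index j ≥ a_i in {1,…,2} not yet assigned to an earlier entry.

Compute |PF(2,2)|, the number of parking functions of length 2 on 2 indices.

3

|PF(2,2)| = (3−2)·3^(2−1) = 1·3 = 3 (Pollak)
Example (1,1) → sorted (1,1): b_i ≤ i ∀i, a PF.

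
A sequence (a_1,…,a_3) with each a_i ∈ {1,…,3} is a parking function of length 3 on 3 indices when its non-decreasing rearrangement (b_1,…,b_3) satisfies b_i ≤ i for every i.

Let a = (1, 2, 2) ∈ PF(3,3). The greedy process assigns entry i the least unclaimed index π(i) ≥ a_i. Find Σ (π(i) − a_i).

Σπ(i) = 1+…+3 = 6; Σa = 1+2+2 = 5; disp = 6−5 = 1.

1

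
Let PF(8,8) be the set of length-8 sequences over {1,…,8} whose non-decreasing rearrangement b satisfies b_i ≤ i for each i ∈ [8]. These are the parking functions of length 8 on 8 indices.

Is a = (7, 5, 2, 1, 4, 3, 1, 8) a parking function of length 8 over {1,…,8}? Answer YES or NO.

YES

Sorted: b = (1, 1, 2, 3, 4, 5, 7, 8).
  b_1=1 ≤ 1
  b_2=1 ≤ 2
  b_3=2 ≤ 3
  b_4=3 ≤ 4
  b_5=4 ≤ 5
  b_6=5 ≤ 6
  b_7=7 ≤ 7
  b_8=8 ≤ 8
All bounds hold ⇒ YES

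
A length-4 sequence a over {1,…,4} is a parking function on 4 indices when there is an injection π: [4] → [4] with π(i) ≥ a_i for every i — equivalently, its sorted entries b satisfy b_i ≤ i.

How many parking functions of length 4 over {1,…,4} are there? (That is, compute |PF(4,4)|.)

#PF = (4−4+1)·(4+1)^(4−1) = 1×125 = 125 (Pollak)
E.g. (2,1,3,3) → sorted (1,2,3,3): b_i ≤ i ∀i, a PF.

125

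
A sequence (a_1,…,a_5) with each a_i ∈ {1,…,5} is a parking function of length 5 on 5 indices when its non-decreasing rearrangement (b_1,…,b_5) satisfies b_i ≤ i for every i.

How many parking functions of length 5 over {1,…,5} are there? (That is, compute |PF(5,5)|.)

|PF| = (5−5+1)·(5+1)^(5−1) = 1×1296 = 1296 (Pollak)
Example (5,3,4,1,2) → sorted (1,2,3,4,5): b_i ≤ i ∀i, a PF.

1296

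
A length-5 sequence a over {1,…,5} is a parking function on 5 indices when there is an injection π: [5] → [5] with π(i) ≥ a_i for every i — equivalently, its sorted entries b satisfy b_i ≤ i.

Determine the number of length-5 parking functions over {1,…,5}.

Count = (5+1−5)·(5+1)^{5−1} = 1 · 1296 = 1296 (Konheim–Weiss)
Check (2,1,2,2,1) → sorted (1,1,2,2,2): b_i ≤ i ∀i, a PF.

1296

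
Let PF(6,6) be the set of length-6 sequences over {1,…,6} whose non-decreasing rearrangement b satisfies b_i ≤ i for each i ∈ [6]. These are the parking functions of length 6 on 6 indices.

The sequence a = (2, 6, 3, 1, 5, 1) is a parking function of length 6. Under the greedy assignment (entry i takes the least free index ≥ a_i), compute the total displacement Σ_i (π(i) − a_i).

Σπ = 6·7/2 = 21 (π permutes [6]); Σa = 2+6+3+1+5+1 = 18; disp = 21−18 = 3.

3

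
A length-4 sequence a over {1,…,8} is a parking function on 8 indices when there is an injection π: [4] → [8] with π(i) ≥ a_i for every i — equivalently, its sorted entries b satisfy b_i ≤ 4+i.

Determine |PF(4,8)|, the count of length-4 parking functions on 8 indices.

Count = 5·9^3 = 5·729 = 3645 [KW]
One tuple (1,3,4,1) → sorted (1,1,3,4): b_i ≤ 4+i ∀i, a PF.

3645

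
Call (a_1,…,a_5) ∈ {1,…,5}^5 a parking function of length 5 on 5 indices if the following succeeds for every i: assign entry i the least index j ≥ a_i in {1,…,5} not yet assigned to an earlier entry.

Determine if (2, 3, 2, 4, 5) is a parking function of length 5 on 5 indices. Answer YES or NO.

Rearranged: b = (2, 2, 3, 4, 5).
  b_1=2 > 1
  fails at i=1 ⇒ NO

NO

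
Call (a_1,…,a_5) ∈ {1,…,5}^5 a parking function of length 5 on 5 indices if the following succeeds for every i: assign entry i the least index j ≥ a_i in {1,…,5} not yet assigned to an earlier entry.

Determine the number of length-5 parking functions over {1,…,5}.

|PF| = (5+1−5)·(5+1)^{5−1} = 1·1296 = 1296 (Pollak)
E.g. (2,1,2,1,3) → sorted (1,1,2,2,3): b_i ≤ i ∀i, a PF.

1296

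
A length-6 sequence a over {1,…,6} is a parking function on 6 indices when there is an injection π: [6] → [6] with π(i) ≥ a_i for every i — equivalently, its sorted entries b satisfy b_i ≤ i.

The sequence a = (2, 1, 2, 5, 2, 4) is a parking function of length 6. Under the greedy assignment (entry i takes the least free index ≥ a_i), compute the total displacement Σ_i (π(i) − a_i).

5

Σπ = 21 ({1..6} each once); Σa = 2+1+2+5+2+4 = 16; disp = 21−16 = 5.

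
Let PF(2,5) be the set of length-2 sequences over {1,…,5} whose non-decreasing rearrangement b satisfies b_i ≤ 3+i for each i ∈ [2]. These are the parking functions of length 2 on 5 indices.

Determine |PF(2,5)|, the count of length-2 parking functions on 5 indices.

24

|PF(2,5)| = (5+1−2)·(5+1)^{2−1} = 4·6 = 24 (Pollak)
Example (2,1) → sorted (1,2): b_i ≤ 3+i ∀i, a PF.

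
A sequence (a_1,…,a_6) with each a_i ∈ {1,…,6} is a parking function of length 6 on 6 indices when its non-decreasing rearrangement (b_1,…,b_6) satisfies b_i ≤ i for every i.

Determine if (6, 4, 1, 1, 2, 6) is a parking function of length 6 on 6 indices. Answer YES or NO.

Order a: b = (1, 1, 2, 4, 6, 6).
  b_1=1 ≤ 1
  b_2=1 ≤ 2
  b_3=2 ≤ 3
  b_4=4 ≤ 4
  b_5=6 > 5
  fails at i=5 ⇒ NO

NO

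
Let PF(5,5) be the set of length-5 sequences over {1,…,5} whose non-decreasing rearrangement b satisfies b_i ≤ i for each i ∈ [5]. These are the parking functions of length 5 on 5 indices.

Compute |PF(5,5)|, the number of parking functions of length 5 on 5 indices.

|PF| = (5+1−5)·(5+1)^{5−1} = 1·1296 = 1296 (Pollak)
One tuple (1,2,2,5,4) → sorted (1,2,2,4,5): b_i ≤ i ∀i, a PF.

1296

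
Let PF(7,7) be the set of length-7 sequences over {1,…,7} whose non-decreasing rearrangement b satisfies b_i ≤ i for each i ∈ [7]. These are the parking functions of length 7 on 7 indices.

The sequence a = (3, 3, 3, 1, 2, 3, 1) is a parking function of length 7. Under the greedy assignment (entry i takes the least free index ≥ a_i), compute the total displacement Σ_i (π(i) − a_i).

Σπ(i) = 1+…+7 = 28; Σa = 3+3+3+1+2+3+1 = 16; disp = 28−16 = 12.

12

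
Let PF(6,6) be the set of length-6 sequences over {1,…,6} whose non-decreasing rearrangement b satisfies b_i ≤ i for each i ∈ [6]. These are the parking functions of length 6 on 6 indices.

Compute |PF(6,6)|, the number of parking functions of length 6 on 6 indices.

16807

|PF| = (7−6)·7^(6−1) = 1 · 16807 = 16807 (Pollak)
Check (2,6,1,3,3,4) → sorted (1,2,3,3,4,6): b_i ≤ i ∀i, a PF.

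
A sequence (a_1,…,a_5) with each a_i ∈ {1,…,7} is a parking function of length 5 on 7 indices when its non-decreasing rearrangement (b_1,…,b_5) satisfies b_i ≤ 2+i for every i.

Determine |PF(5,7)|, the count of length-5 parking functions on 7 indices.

12288

|PF(5,7)| = 3·8^4 = 3 · 4096 = 12288 [KW]
Example (3,3,1,7,3) → sorted (1,3,3,3,7): b_i ≤ 2+i ∀i, a PF.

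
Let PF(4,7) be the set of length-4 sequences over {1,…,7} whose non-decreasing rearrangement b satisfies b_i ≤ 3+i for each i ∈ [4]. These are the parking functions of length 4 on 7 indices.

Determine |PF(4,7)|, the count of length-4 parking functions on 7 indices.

Count = 4·8^3 = 4 · 512 = 2048 (Pollak)
Check (4,6,1,1) → sorted (1,1,4,6): b_i ≤ 3+i ∀i, a PF.

2048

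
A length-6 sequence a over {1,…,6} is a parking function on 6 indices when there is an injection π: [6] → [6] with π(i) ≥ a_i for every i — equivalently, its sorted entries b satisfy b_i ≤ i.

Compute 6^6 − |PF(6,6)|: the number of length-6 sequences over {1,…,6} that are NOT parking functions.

29849

#PF = (7−6)·7^(6−1) = 1×16807 = 16807 (Konheim–Weiss)
Check (5,1,4,4,6,5) → sorted (1,4,4,5,5,6): b_2=4>2, not a PF.
6^6 − 16807 = 46656 − 16807 = 29849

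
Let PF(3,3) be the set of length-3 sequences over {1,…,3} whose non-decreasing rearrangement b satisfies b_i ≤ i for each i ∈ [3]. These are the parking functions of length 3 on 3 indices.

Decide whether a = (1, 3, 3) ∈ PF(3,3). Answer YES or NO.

Sorted: b = (1, 3, 3).
  b_1=1 ≤ 1
  b_2=3 > 2
  fails at i=2 ⇒ NO

NO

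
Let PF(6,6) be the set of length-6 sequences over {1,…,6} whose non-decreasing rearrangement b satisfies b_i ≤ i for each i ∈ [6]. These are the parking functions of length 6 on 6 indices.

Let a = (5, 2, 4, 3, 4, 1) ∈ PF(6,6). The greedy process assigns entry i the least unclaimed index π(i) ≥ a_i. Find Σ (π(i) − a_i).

2

Σπ(i) = 1+…+6 = 21; Σa = 5+2+4+3+4+1 = 19; disp = 21−19 = 2.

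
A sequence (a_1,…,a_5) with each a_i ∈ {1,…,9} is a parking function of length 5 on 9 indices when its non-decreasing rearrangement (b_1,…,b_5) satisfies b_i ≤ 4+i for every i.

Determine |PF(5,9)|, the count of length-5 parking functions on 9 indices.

|PF(5,9)| = (9+1−5)·(9+1)^{5−1} = 5 · 10000 = 50000 [KW]
One tuple (2,8,2,5,4) → sorted (2,2,4,5,8): b_i ≤ 4+i ∀i, a PF.

50000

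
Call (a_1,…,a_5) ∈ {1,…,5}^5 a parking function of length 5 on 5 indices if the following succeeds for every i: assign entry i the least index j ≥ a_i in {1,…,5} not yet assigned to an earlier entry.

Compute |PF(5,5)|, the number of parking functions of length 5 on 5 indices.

|PF| = (5−5+1)·(5+1)^(5−1) = 1×1296 = 1296 (Konheim–Weiss)
Example (3,1,5,3,2) → sorted (1,2,3,3,5): b_i ≤ i ∀i, a PF.

1296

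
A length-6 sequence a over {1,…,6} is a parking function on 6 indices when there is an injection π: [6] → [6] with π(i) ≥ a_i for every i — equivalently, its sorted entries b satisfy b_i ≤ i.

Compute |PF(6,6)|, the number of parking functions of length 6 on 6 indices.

16807

|PF(6,6)| = (6+1−6)·(6+1)^{6−1} = 1·16807 = 16807 (Konheim–Weiss)
Example (4,4,2,1,2,6) → sorted (1,2,2,4,4,6): b_i ≤ i ∀i, a PF.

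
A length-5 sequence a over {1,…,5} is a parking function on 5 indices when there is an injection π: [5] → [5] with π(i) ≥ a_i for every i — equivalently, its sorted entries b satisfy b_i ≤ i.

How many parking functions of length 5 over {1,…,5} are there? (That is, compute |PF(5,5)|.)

|PF(5,5)| = (5+1−5)·(5+1)^{5−1} = 1·1296 = 1296
Example (1,4,1,2,5) → sorted (1,1,2,4,5): b_i ≤ i ∀i, a PF.

1296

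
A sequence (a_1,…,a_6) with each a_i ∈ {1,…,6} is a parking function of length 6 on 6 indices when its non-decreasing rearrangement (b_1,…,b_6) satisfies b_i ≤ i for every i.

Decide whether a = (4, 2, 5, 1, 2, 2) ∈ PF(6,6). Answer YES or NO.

Sorted: b = (1, 2, 2, 2, 4, 5).
  b_1=1 ≤ 1
  b_2=2 ≤ 2
  b_3=2 ≤ 3
  b_4=2 ≤ 4
  b_5=4 ≤ 5
  b_6=5 ≤ 6
All bounds hold ⇒ YES

YES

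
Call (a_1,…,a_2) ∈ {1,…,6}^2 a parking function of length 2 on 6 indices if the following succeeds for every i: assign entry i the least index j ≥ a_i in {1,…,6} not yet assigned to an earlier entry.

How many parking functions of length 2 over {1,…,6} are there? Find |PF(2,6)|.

|PF(2,6)| = 5·7^1 = 5 · 7 = 35 (Konheim–Weiss)
One tuple (2,4) → sorted (2,4): b_i ≤ 4+i ∀i, a PF.

35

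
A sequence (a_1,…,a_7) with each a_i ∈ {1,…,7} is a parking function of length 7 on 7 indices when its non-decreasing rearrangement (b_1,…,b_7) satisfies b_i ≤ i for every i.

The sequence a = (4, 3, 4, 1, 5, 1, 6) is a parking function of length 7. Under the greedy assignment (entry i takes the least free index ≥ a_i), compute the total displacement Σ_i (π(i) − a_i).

4

Σπ(i) = 1+…+7 = 28; Σa = 4+3+4+1+5+1+6 = 24; disp = 28−24 = 4.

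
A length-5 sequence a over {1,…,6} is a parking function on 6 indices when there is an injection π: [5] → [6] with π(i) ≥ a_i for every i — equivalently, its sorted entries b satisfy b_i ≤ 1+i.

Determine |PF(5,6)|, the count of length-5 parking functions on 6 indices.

|PF| = (6−5+1)·(6+1)^(5−1) = 2×2401 = 4802 (Konheim–Weiss)
E.g. (2,2,4,2,3) → sorted (2,2,2,3,4): b_i ≤ 1+i ∀i, a PF.

4802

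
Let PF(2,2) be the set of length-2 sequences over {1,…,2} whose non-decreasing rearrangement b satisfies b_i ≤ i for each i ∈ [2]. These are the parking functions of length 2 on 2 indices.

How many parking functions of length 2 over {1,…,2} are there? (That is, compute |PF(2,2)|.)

#PF = (3−2)·3^(2−1) = 1·3 = 3 [KW]
Example (1,2) → sorted (1,2): b_i ≤ i ∀i, a PF.

3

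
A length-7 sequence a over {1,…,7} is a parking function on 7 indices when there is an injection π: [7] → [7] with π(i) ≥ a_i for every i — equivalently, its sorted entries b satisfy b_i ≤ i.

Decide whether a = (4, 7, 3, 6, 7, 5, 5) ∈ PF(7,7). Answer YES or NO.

NO

Sorted: b = (3, 4, 5, 5, 6, 7, 7).
  b_1=3 > 1
  fails at i=1 ⇒ NO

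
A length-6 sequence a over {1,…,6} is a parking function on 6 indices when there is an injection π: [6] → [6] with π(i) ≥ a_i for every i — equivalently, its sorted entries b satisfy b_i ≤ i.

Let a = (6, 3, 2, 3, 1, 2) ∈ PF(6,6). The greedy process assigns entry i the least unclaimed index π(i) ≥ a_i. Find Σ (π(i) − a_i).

Σπ(i) = 1+…+6 = 21; Σa = 6+3+2+3+1+2 = 17; disp = 21−17 = 4.

4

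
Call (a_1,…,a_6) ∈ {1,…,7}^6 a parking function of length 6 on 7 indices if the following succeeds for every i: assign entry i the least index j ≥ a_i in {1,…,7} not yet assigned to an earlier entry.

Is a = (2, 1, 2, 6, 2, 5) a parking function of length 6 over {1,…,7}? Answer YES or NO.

Sorted: b = (1, 2, 2, 2, 5, 6).
  b_1=1 ≤ 2
  b_2=2 ≤ 3
  b_3=2 ≤ 4
  b_4=2 ≤ 5
  b_5=5 ≤ 6
  b_6=6 ≤ 7
All bounds hold ⇒ YES

YES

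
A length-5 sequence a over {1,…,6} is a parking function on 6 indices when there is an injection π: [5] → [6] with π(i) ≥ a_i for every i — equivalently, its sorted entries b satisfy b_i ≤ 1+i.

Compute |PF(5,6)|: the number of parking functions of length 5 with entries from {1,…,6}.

Count = (6+1−5)·(6+1)^{5−1} = 2 · 2401 = 4802 [KW]
Example (1,2,2,2,5) → sorted (1,2,2,2,5): b_i ≤ 1+i ∀i, a PF.

4802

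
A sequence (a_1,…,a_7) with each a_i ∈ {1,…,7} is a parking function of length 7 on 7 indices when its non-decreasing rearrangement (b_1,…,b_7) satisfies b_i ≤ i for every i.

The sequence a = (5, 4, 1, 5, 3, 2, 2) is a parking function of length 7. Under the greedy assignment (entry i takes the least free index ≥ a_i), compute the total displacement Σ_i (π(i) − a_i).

Σπ(i) = 1+…+7 = 28; Σa = 5+4+1+5+3+2+2 = 22; disp = 28−22 = 6.

6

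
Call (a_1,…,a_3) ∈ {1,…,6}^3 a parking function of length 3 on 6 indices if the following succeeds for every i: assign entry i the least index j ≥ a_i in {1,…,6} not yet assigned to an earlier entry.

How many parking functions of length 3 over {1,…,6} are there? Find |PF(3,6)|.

|PF(3,6)| = (6−3+1)·(6+1)^(3−1) = 4 · 49 = 196 (Konheim–Weiss)
One tuple (1,1,1) → sorted (1,1,1): b_i ≤ 3+i ∀i, a PF.

196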